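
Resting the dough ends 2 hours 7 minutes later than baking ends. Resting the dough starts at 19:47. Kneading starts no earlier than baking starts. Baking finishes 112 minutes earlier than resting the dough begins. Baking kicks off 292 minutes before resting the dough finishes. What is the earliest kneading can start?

Baking ends at 19:47 − 112 min = 17:55.
Resting the dough ends at 17:55 + 127 min = 20:02.
Baking starts at 20:02 − 292 min = 15:10.
Kneading is bounded by baking, so the earliest it can start is 15:10.

15:10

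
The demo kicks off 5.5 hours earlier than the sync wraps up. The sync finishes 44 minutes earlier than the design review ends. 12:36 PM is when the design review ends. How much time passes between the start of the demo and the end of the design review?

The sync ends at 12:36 PM − 44 min = 11:52 AM.
The demo starts at 11:52 AM − 330 min = 6:22 AM.
From 6:22 AM to 12:36 PM is 6 h 14 min.

6 h 14 min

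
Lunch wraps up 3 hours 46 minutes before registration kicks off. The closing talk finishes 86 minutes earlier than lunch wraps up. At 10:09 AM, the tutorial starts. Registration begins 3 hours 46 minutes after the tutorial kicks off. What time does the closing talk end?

Registration starts at 10:09 AM + 226 min = 1:55 PM.
Lunch ends at 1:55 PM − 226 min = 10:09 AM.
The closing talk ends at 10:09 AM − 86 min = 8:43 AM.

8:43 AM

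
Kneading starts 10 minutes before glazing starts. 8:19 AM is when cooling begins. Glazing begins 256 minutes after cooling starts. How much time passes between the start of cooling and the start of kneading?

4 hours 6 minutes

Glazing starts at 8:19 AM + 256 min = 12:35 PM.
Kneading starts at 12:35 PM − 10 min = 12:25 PM.
From 8:19 AM to 12:25 PM is 4 hours 6 minutes.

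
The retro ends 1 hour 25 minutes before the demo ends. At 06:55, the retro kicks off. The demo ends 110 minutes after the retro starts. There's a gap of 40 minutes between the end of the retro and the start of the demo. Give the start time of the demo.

08:00

The demo ends at 06:55 + 110 min = 08:45.
The retro ends at 08:45 − 85 min = 07:20.
The demo starts at 07:20 + 40 min = 08:00.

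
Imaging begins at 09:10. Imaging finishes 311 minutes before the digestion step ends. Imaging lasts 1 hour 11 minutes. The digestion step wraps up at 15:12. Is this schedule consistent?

No

Imaging ends at 15:12 − 311 min = 10:01.
Imaging starts at 10:01 − 71 min = 08:50.
But imaging is also said to start at 09:10 — a 20-minute conflict.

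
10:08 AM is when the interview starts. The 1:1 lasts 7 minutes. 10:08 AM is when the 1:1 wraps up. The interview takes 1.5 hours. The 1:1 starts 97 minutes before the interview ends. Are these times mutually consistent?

Yes

The interview ends at 10:08 AM + 90 min = 11:38 AM.
The 1:1 starts at 11:38 AM − 97 min = 10:01 AM.
The 1:1 ends at 10:01 AM + 7 min = 10:08 AM.
That matches the stated 10:08 AM, so the schedule is consistent.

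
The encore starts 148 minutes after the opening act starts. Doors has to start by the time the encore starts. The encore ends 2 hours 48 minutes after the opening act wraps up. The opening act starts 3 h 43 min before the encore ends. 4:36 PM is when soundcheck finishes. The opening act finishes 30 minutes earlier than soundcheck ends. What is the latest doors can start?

5:39 PM

The opening act ends at 4:36 PM − 30 min = 4:06 PM.
The encore ends at 4:06 PM + 168 min = 6:54 PM.
The opening act starts at 6:54 PM − 223 min = 3:11 PM.
The encore starts at 3:11 PM + 148 min = 5:39 PM.
Doors is bounded by the encore, so the latest it can start is 5:39 PM.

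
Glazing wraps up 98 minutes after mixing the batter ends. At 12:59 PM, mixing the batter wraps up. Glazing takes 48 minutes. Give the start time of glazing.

Glazing ends at 12:59 PM + 98 min = 2:37 PM.
Glazing starts at 2:37 PM − 48 min = 1:49 PM.

1:49 PM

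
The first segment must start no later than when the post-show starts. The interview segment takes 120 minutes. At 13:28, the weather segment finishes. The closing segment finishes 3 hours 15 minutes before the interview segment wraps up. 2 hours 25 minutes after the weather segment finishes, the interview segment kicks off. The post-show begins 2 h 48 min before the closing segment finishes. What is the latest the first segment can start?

11:50

The interview segment starts at 13:28 + 145 min = 15:53.
The interview segment ends at 15:53 + 120 min = 17:53.
The closing segment ends at 17:53 − 195 min = 14:38.
The post-show starts at 14:38 − 168 min = 11:50.
The first segment is bounded by the post-show, so the latest it can start is 11:50.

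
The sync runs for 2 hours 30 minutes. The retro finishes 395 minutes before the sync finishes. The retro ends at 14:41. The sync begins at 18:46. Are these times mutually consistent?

Yes

The sync ends at 18:46 + 150 min = 21:16.
The retro ends at 21:16 − 395 min = 14:41.
That matches the stated 14:41, so the schedule is consistent.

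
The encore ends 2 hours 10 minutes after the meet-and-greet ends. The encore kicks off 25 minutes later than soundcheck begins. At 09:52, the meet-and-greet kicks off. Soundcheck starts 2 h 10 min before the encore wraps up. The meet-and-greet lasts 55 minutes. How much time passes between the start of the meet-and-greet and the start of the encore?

The meet-and-greet ends at 09:52 + 55 min = 10:47.
The encore ends at 10:47 + 130 min = 12:57.
Soundcheck starts at 12:57 − 130 min = 10:47.
The encore starts at 10:47 + 25 min = 11:12.
From 09:52 to 11:12 is 80 minutes.

80 minutes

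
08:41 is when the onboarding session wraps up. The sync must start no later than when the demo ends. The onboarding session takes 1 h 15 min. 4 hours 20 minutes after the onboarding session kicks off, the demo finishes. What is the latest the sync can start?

The onboarding session starts at 08:41 − 75 min = 07:26.
The demo ends at 07:26 + 260 min = 11:46.
The sync is bounded by the demo, so the latest it can start is 11:46.

11:46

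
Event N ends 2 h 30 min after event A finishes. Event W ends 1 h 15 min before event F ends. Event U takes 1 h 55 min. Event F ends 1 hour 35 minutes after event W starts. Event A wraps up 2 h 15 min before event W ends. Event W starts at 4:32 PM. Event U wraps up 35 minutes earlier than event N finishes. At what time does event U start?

2:37 PM

Event F ends at 4:32 PM + 95 min = 6:07 PM.
Event W ends at 6:07 PM − 75 min = 4:52 PM.
Event A ends at 4:52 PM − 135 min = 2:37 PM.
Event N ends at 2:37 PM + 150 min = 5:07 PM.
Event U ends at 5:07 PM − 35 min = 4:32 PM.
Event U starts at 4:32 PM − 115 min = 2:37 PM.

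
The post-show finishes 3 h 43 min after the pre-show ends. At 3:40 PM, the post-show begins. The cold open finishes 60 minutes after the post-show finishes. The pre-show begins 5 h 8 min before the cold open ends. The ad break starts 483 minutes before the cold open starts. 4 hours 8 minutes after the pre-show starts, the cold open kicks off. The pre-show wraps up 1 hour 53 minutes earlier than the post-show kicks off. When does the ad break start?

The pre-show ends at 3:40 PM − 113 min = 1:47 PM.
The post-show ends at 1:47 PM + 223 min = 5:30 PM.
The cold open ends at 5:30 PM + 60 min = 6:30 PM.
The pre-show starts at 6:30 PM − 308 min = 1:22 PM.
The cold open starts at 1:22 PM + 248 min = 5:30 PM.
The ad break starts at 5:30 PM − 483 min = 9:27 AM.

9:27 AM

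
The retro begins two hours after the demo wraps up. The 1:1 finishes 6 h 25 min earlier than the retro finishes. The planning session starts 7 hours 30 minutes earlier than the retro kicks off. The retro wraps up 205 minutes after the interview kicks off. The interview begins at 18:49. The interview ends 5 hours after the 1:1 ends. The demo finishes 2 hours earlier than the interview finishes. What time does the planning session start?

13:19

The retro ends at 18:49 + 205 min = 22:14.
The 1:1 ends at 22:14 − 385 min = 15:49.
The interview ends at 15:49 + 300 min = 20:49.
The demo ends at 20:49 − 120 min = 18:49.
The retro starts at 18:49 + 120 min = 20:49.
The planning session starts at 20:49 − 450 min = 13:19.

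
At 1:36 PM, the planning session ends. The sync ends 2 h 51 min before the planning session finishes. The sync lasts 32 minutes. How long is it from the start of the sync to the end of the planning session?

203 minutes

The sync ends at 1:36 PM − 171 min = 10:45 AM.
The sync starts at 10:45 AM − 32 min = 10:13 AM.
From 10:13 AM to 1:36 PM is 203 minutes.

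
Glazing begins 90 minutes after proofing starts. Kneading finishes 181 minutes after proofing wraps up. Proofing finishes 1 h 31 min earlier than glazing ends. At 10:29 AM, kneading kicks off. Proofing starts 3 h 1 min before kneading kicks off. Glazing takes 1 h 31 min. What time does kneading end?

Proofing starts at 10:29 AM − 181 min = 7:28 AM.
Glazing starts at 7:28 AM + 90 min = 8:58 AM.
Glazing ends at 8:58 AM + 91 min = 10:29 AM.
Proofing ends at 10:29 AM − 91 min = 8:58 AM.
Kneading ends at 8:58 AM + 181 min = 11:59 AM.

11:59 AM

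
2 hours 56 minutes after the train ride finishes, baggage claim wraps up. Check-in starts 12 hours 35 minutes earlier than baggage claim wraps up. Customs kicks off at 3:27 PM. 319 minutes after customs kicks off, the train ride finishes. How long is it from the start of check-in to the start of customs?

4 hours 20 minutes

The train ride ends at 3:27 PM + 319 min = 8:46 PM.
Baggage claim ends at 8:46 PM + 176 min = 11:42 PM.
Check-in starts at 11:42 PM − 755 min = 11:07 AM.
From 11:07 AM to 3:27 PM is 4 hours 20 minutes.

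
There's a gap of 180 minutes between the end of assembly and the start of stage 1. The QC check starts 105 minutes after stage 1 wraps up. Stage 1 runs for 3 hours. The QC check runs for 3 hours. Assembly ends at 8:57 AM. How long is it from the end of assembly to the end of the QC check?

Stage 1 starts at 8:57 AM + 180 min = 11:57 AM.
Stage 1 ends at 11:57 AM + 180 min = 2:57 PM.
The QC check starts at 2:57 PM + 105 min = 4:42 PM.
The QC check ends at 4:42 PM + 180 min = 7:42 PM.
From 8:57 AM to 7:42 PM is 10 h 45 min.

10 h 45 min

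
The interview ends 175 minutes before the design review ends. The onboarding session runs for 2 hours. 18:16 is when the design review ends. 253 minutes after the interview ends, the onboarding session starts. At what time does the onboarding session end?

The interview ends at 18:16 − 175 min = 15:21.
The onboarding session starts at 15:21 + 253 min = 19:34.
The onboarding session ends at 19:34 + 120 min = 21:34.

21:34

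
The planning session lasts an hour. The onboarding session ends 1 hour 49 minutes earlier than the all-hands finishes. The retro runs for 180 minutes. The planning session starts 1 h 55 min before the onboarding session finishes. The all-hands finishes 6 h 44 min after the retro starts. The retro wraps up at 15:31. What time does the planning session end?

16:31

The retro starts at 15:31 − 180 min = 12:31.
The all-hands ends at 12:31 + 404 min = 19:15.
The onboarding session ends at 19:15 − 109 min = 17:26.
The planning session starts at 17:26 − 115 min = 15:31.
The planning session ends at 15:31 + 60 min = 16:31.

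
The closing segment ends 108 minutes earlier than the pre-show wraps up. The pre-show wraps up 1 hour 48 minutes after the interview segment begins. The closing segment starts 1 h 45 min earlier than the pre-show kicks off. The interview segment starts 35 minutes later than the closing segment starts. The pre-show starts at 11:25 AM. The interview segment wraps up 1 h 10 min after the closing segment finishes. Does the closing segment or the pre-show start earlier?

The closing segment starts at 11:25 AM − 105 min = 9:40 AM.
The closing segment starts at 9:40 AM and the pre-show starts at 11:25 AM, so the closing segment is first.

the closing segment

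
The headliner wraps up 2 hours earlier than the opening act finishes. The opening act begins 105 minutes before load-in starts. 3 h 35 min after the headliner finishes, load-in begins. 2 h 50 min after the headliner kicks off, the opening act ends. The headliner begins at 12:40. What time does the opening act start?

The opening act ends at 12:40 + 170 min = 15:30.
The headliner ends at 15:30 − 120 min = 13:30.
Load-in starts at 13:30 + 215 min = 17:05.
The opening act starts at 17:05 − 105 min = 15:20.

15:20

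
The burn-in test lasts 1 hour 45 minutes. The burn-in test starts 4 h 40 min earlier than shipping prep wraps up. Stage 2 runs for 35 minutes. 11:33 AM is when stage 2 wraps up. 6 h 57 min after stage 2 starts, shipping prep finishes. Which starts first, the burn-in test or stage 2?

Stage 2 starts at 11:33 AM − 35 min = 10:58 AM.
Shipping prep ends at 10:58 AM + 417 min = 5:55 PM.
The burn-in test starts at 5:55 PM − 280 min = 1:15 PM.
The burn-in test starts at 1:15 PM and stage 2 starts at 10:58 AM, so stage 2 is first.

stage 2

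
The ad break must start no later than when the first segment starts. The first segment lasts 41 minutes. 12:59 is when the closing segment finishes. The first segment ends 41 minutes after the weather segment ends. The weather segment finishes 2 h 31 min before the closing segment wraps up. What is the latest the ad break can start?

The weather segment ends at 12:59 − 151 min = 10:28.
The first segment ends at 10:28 + 41 min = 11:09.
The first segment starts at 11:09 − 41 min = 10:28.
The ad break is bounded by the first segment, so the latest it can start is 10:28.

10:28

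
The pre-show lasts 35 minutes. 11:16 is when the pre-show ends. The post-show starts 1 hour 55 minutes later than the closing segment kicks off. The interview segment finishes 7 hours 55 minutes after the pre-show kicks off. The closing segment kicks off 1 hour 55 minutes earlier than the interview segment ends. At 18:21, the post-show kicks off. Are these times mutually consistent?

The pre-show starts at 11:16 − 35 min = 10:41.
The interview segment ends at 10:41 + 475 min = 18:36.
The closing segment starts at 18:36 − 115 min = 16:41.
The post-show starts at 16:41 + 115 min = 18:36.
But the post-show is also said to start at 18:21 — a 15-minute conflict.

No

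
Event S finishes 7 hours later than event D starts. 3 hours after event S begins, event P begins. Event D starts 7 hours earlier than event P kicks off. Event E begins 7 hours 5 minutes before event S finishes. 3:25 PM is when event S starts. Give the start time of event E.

Event P starts at 3:25 PM + 180 min = 6:25 PM.
Event D starts at 6:25 PM − 420 min = 11:25 AM.
Event S ends at 11:25 AM + 420 min = 6:25 PM.
Event E starts at 6:25 PM − 425 min = 11:20 AM.

11:20 AM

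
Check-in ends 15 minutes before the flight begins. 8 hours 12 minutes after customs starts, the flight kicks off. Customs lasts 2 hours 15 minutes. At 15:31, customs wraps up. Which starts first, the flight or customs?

Customs starts at 15:31 − 135 min = 13:16.
The flight starts at 13:16 + 492 min = 21:28.
The flight starts at 21:28 and customs starts at 13:16, so customs is first.

customs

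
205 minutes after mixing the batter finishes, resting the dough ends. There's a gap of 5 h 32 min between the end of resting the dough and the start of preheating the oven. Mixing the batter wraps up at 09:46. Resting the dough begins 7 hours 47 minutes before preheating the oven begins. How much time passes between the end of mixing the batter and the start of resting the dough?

70 minutes

Resting the dough ends at 09:46 + 205 min = 13:11.
Preheating the oven starts at 13:11 + 332 min = 18:43.
Resting the dough starts at 18:43 − 467 min = 10:56.
From 09:46 to 10:56 is 70 minutes.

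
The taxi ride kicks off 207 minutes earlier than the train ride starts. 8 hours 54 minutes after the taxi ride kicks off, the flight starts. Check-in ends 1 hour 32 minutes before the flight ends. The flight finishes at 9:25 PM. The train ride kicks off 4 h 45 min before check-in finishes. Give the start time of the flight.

8:35 PM

Check-in ends at 9:25 PM − 92 min = 7:53 PM.
The train ride starts at 7:53 PM − 285 min = 3:08 PM.
The taxi ride starts at 3:08 PM − 207 min = 11:41 AM.
The flight starts at 11:41 AM + 534 min = 8:35 PM.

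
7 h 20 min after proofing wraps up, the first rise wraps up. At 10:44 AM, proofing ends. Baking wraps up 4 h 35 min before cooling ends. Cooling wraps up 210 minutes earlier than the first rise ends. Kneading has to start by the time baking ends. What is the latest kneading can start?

The first rise ends at 10:44 AM + 440 min = 6:04 PM.
Cooling ends at 6:04 PM − 210 min = 2:34 PM.
Baking ends at 2:34 PM − 275 min = 9:59 AM.
Kneading is bounded by baking, so the latest it can start is 9:59 AM.

9:59 AM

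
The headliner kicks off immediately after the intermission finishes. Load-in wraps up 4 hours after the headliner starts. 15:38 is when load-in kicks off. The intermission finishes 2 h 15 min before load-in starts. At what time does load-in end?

The intermission ends at 15:38 − 135 min = 13:23.
So the headliner starts at 13:23.
Load-in ends at 13:23 + 240 min = 17:23.

17:23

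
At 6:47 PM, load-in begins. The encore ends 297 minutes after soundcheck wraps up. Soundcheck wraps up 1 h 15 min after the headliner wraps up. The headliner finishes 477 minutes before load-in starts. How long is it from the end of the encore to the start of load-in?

1 h 45 min

The headliner ends at 6:47 PM − 477 min = 10:50 AM.
Soundcheck ends at 10:50 AM + 75 min = 12:05 PM.
The encore ends at 12:05 PM + 297 min = 5:02 PM.
From 5:02 PM to 6:47 PM is 1 h 45 min.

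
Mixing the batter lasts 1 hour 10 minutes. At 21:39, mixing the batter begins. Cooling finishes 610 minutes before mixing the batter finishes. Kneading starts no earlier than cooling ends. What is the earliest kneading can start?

Mixing the batter ends at 21:39 + 70 min = 22:49.
Cooling ends at 22:49 − 610 min = 12:39.
Kneading is bounded by cooling, so the earliest it can start is 12:39.

12:39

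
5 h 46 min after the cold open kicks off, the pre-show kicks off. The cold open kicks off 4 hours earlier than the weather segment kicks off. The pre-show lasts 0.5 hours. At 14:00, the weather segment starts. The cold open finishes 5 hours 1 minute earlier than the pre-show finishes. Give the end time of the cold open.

The cold open starts at 14:00 − 240 min = 10:00.
The pre-show starts at 10:00 + 346 min = 15:46.
The pre-show ends at 15:46 + 30 min = 16:16.
The cold open ends at 16:16 − 301 min = 11:15.

11:15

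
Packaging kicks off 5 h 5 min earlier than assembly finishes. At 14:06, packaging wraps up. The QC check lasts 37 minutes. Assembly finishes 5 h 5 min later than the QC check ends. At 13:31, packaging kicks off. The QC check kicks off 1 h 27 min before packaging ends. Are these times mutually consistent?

The QC check starts at 14:06 − 87 min = 12:39.
The QC check ends at 12:39 + 37 min = 13:16.
Assembly ends at 13:16 + 305 min = 18:21.
Packaging starts at 18:21 − 305 min = 13:16.
But packaging is also said to start at 13:31 — a 15-minute conflict.

No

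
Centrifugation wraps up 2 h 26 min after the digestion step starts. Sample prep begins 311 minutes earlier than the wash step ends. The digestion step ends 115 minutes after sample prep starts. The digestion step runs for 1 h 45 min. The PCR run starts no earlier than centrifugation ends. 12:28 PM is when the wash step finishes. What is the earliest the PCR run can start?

9:53 AM

Sample prep starts at 12:28 PM − 311 min = 7:17 AM.
The digestion step ends at 7:17 AM + 115 min = 9:12 AM.
The digestion step starts at 9:12 AM − 105 min = 7:27 AM.
Centrifugation ends at 7:27 AM + 146 min = 9:53 AM.
The PCR run is bounded by centrifugation, so the earliest it can start is 9:53 AM.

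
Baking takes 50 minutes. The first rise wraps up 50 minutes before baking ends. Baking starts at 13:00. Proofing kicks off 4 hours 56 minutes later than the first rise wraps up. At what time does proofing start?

Baking ends at 13:00 + 50 min = 13:50.
The first rise ends at 13:50 − 50 min = 13:00.
Proofing starts at 13:00 + 296 min = 17:56.

17:56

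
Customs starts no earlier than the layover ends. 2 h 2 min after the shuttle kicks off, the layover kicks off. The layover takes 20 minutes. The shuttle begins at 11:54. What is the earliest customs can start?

14:16

The layover starts at 11:54 + 122 min = 13:56.
The layover ends at 13:56 + 20 min = 14:16.
Customs is bounded by the layover, so the earliest it can start is 14:16.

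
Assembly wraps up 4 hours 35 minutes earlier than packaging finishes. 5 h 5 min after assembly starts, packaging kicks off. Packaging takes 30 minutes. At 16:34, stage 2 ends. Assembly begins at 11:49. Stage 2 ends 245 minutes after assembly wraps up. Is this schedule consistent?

Packaging starts at 11:49 + 305 min = 16:54.
Packaging ends at 16:54 + 30 min = 17:24.
Assembly ends at 17:24 − 275 min = 12:49.
Stage 2 ends at 12:49 + 245 min = 16:54.
But stage 2 is also said to end at 16:34 — a 20-minute conflict.

No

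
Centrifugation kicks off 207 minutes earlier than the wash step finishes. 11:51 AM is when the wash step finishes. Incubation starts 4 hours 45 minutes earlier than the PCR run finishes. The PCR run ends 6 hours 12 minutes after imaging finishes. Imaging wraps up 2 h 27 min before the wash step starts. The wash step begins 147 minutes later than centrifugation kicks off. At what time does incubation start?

Centrifugation starts at 11:51 AM − 207 min = 8:24 AM.
The wash step starts at 8:24 AM + 147 min = 10:51 AM.
Imaging ends at 10:51 AM − 147 min = 8:24 AM.
The PCR run ends at 8:24 AM + 372 min = 2:36 PM.
Incubation starts at 2:36 PM − 285 min = 9:51 AM.

9:51 AM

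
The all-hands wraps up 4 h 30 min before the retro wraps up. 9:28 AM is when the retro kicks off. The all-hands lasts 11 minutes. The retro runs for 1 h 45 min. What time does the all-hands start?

6:32 AM

The retro ends at 9:28 AM + 105 min = 11:13 AM.
The all-hands ends at 11:13 AM − 270 min = 6:43 AM.
The all-hands starts at 6:43 AM − 11 min = 6:32 AM.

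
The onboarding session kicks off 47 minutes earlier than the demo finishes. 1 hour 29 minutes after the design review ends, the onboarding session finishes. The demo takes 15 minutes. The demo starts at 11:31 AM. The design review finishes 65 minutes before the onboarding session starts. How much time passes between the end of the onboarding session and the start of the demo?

8 minutes

The demo ends at 11:31 AM + 15 min = 11:46 AM.
The onboarding session starts at 11:46 AM − 47 min = 10:59 AM.
The design review ends at 10:59 AM − 65 min = 9:54 AM.
The onboarding session ends at 9:54 AM + 89 min = 11:23 AM.
From 11:23 AM to 11:31 AM is 8 minutes.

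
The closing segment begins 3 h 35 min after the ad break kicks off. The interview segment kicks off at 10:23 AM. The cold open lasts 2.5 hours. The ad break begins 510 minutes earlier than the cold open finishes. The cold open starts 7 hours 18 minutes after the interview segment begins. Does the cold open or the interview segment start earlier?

The cold open starts at 10:23 AM + 438 min = 5:41 PM.
The cold open starts at 5:41 PM and the interview segment starts at 10:23 AM, so the interview segment is first.

the interview segment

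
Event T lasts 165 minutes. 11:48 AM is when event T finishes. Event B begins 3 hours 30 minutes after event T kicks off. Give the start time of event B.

12:33 PM

Event T starts at 11:48 AM − 165 min = 9:03 AM.
Event B starts at 9:03 AM + 210 min = 12:33 PM.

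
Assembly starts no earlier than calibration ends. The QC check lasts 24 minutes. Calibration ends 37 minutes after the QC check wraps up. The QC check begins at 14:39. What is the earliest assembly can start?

The QC check ends at 14:39 + 24 min = 15:03.
Calibration ends at 15:03 + 37 min = 15:40.
Assembly is bounded by calibration, so the earliest it can start is 15:40.

15:40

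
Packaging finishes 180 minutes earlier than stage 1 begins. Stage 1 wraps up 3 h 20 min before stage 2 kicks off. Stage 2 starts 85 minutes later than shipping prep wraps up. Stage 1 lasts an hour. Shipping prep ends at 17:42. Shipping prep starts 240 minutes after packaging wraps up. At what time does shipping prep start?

Stage 2 starts at 17:42 + 85 min = 19:07.
Stage 1 ends at 19:07 − 200 min = 15:47.
Stage 1 starts at 15:47 − 60 min = 14:47.
Packaging ends at 14:47 − 180 min = 11:47.
Shipping prep starts at 11:47 + 240 min = 15:47.

15:47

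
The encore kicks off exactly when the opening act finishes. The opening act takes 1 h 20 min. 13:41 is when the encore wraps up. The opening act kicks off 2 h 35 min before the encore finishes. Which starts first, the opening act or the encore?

The opening act starts at 13:41 − 155 min = 11:06.
The opening act ends at 11:06 + 80 min = 12:26.
So the encore starts at 12:26.
The opening act starts at 11:06 and the encore starts at 12:26, so the opening act is first.

the opening act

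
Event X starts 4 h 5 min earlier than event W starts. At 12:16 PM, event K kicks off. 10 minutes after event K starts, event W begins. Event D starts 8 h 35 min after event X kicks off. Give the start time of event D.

4:56 PM

Event W starts at 12:16 PM + 10 min = 12:26 PM.
Event X starts at 12:26 PM − 245 min = 8:21 AM.
Event D starts at 8:21 AM + 515 min = 4:56 PM.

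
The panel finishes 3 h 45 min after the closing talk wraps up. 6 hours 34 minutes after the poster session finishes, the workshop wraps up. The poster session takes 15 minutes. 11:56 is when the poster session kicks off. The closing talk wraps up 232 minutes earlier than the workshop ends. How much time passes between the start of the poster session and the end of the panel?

The poster session ends at 11:56 + 15 min = 12:11.
The workshop ends at 12:11 + 394 min = 18:45.
The closing talk ends at 18:45 − 232 min = 14:53.
The panel ends at 14:53 + 225 min = 18:38.
From 11:56 to 18:38 is 6 hours 42 minutes.

6 hours 42 minutes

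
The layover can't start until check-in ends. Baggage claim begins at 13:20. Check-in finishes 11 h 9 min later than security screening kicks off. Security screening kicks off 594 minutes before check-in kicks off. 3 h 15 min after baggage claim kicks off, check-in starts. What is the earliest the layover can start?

17:50

Check-in starts at 13:20 + 195 min = 16:35.
Security screening starts at 16:35 − 594 min = 06:41.
Check-in ends at 06:41 + 669 min = 17:50.
The layover is bounded by check-in, so the earliest it can start is 17:50.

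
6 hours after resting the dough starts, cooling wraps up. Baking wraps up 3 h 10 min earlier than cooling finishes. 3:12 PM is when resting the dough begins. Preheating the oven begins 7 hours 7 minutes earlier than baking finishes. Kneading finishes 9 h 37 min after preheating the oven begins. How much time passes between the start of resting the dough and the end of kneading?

Cooling ends at 3:12 PM + 360 min = 9:12 PM.
Baking ends at 9:12 PM − 190 min = 6:02 PM.
Preheating the oven starts at 6:02 PM − 427 min = 10:55 AM.
Kneading ends at 10:55 AM + 577 min = 8:32 PM.
From 3:12 PM to 8:32 PM is 5 hours 20 minutes.

5 hours 20 minutes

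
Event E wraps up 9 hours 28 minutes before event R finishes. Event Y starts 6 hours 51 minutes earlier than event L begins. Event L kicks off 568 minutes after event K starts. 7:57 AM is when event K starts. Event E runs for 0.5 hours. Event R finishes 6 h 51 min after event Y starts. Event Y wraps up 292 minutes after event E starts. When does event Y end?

Event L starts at 7:57 AM + 568 min = 5:25 PM.
Event Y starts at 5:25 PM − 411 min = 10:34 AM.
Event R ends at 10:34 AM + 411 min = 5:25 PM.
Event E ends at 5:25 PM − 568 min = 7:57 AM.
Event E starts at 7:57 AM − 30 min = 7:27 AM.
Event Y ends at 7:27 AM + 292 min = 12:19 PM.

12:19 PM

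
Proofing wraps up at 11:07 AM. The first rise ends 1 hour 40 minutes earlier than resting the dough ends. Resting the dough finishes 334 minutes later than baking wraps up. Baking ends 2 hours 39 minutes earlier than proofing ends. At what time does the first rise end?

Baking ends at 11:07 AM − 159 min = 8:28 AM.
Resting the dough ends at 8:28 AM + 334 min = 2:02 PM.
The first rise ends at 2:02 PM − 100 min = 12:22 PM.

12:22 PM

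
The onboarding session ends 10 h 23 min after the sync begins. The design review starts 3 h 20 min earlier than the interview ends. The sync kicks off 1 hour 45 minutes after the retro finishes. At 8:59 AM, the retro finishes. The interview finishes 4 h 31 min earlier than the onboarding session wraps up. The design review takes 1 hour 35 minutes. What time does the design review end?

The sync starts at 8:59 AM + 105 min = 10:44 AM.
The onboarding session ends at 10:44 AM + 623 min = 9:07 PM.
The interview ends at 9:07 PM − 271 min = 4:36 PM.
The design review starts at 4:36 PM − 200 min = 1:16 PM.
The design review ends at 1:16 PM + 95 min = 2:51 PM.

2:51 PM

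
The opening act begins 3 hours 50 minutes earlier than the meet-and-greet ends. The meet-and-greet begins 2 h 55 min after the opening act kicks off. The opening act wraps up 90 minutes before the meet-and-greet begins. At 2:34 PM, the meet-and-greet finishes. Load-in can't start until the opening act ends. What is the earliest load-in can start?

12:09 PM

The opening act starts at 2:34 PM − 230 min = 10:44 AM.
The meet-and-greet starts at 10:44 AM + 175 min = 1:39 PM.
The opening act ends at 1:39 PM − 90 min = 12:09 PM.
Load-in is bounded by the opening act, so the earliest it can start is 12:09 PM.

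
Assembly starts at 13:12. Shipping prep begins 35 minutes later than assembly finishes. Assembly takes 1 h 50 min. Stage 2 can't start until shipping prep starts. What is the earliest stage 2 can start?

15:37

Assembly ends at 13:12 + 110 min = 15:02.
Shipping prep starts at 15:02 + 35 min = 15:37.
Stage 2 is bounded by shipping prep, so the earliest it can start is 15:37.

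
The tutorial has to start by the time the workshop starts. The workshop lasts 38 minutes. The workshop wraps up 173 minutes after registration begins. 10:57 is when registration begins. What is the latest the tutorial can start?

13:12

The workshop ends at 10:57 + 173 min = 13:50.
The workshop starts at 13:50 − 38 min = 13:12.
The tutorial is bounded by the workshop, so the latest it can start is 13:12.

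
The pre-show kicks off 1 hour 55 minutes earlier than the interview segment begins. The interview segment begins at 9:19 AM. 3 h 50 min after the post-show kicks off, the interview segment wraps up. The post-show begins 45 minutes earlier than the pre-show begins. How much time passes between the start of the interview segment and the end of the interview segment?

The pre-show starts at 9:19 AM − 115 min = 7:24 AM.
The post-show starts at 7:24 AM − 45 min = 6:39 AM.
The interview segment ends at 6:39 AM + 230 min = 10:29 AM.
From 9:19 AM to 10:29 AM is 1 hour 10 minutes.

1 hour 10 minutes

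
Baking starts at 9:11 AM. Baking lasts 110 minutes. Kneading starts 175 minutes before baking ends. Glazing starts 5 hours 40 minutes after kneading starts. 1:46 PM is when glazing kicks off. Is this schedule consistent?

Baking ends at 9:11 AM + 110 min = 11:01 AM.
Kneading starts at 11:01 AM − 175 min = 8:06 AM.
Glazing starts at 8:06 AM + 340 min = 1:46 PM.
That matches the stated 1:46 PM, so the schedule is consistent.

Yes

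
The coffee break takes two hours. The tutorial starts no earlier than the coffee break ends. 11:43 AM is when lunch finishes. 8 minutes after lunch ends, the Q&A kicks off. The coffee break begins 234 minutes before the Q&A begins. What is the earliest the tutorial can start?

9:57 AM

The Q&A starts at 11:43 AM + 8 min = 11:51 AM.
The coffee break starts at 11:51 AM − 234 min = 7:57 AM.
The coffee break ends at 7:57 AM + 120 min = 9:57 AM.
The tutorial is bounded by the coffee break, so the earliest it can start is 9:57 AM.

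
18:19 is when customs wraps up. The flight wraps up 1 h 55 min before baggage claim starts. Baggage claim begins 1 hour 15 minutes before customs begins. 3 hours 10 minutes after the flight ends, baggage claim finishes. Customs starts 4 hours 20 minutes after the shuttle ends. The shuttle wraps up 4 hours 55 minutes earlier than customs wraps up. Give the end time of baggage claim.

The shuttle ends at 18:19 − 295 min = 13:24.
Customs starts at 13:24 + 260 min = 17:44.
Baggage claim starts at 17:44 − 75 min = 16:29.
The flight ends at 16:29 − 115 min = 14:34.
Baggage claim ends at 14:34 + 190 min = 17:44.

17:44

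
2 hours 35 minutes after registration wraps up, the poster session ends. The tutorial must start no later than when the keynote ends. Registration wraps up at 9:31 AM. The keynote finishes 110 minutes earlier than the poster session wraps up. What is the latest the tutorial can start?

The poster session ends at 9:31 AM + 155 min = 12:06 PM.
The keynote ends at 12:06 PM − 110 min = 10:16 AM.
The tutorial is bounded by the keynote, so the latest it can start is 10:16 AM.

10:16 AM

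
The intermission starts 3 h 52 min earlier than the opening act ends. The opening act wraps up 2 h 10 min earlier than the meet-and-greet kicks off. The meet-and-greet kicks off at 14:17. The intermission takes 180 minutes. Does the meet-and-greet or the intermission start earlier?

the intermission

The opening act ends at 14:17 − 130 min = 12:07.
The intermission starts at 12:07 − 232 min = 08:15.
The meet-and-greet starts at 14:17 and the intermission starts at 08:15, so the intermission is first.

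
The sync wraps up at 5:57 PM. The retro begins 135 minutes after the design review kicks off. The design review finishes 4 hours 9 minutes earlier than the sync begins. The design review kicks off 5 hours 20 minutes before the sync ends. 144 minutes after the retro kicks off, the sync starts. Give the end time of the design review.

1:07 PM

The design review starts at 5:57 PM − 320 min = 12:37 PM.
The retro starts at 12:37 PM + 135 min = 2:52 PM.
The sync starts at 2:52 PM + 144 min = 5:16 PM.
The design review ends at 5:16 PM − 249 min = 1:07 PM.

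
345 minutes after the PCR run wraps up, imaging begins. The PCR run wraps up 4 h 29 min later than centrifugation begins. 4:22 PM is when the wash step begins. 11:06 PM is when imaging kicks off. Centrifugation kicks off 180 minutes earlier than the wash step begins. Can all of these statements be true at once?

Centrifugation starts at 4:22 PM − 180 min = 1:22 PM.
The PCR run ends at 1:22 PM + 269 min = 5:51 PM.
Imaging starts at 5:51 PM + 345 min = 11:36 PM.
But imaging is also said to start at 11:06 PM — a 30-minute conflict.

No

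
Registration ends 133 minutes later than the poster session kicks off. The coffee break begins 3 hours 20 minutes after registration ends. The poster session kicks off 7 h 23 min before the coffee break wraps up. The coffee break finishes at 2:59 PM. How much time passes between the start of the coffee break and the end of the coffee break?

1 hour 50 minutes

The poster session starts at 2:59 PM − 443 min = 7:36 AM.
Registration ends at 7:36 AM + 133 min = 9:49 AM.
The coffee break starts at 9:49 AM + 200 min = 1:09 PM.
From 1:09 PM to 2:59 PM is 1 hour 50 minutes.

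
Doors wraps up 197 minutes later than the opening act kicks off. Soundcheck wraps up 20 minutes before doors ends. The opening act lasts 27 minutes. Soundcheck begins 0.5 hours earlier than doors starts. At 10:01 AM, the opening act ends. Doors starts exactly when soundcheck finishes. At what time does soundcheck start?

12:01 PM

The opening act starts at 10:01 AM − 27 min = 9:34 AM.
Doors ends at 9:34 AM + 197 min = 12:51 PM.
Soundcheck ends at 12:51 PM − 20 min = 12:31 PM.
So doors starts at 12:31 PM.
Soundcheck starts at 12:31 PM − 30 min = 12:01 PM.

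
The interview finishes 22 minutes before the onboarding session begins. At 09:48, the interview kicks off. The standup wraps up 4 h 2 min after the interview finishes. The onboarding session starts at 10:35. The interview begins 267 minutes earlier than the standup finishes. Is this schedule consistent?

The interview ends at 10:35 − 22 min = 10:13.
The standup ends at 10:13 + 242 min = 14:15.
The interview starts at 14:15 − 267 min = 09:48.
That matches the stated 09:48, so the schedule is consistent.

Yes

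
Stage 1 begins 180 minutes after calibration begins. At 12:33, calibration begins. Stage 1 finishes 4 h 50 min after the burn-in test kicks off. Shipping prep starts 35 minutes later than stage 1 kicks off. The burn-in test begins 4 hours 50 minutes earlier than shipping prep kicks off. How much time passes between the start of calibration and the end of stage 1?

Stage 1 starts at 12:33 + 180 min = 15:33.
Shipping prep starts at 15:33 + 35 min = 16:08.
The burn-in test starts at 16:08 − 290 min = 11:18.
Stage 1 ends at 11:18 + 290 min = 16:08.
From 12:33 to 16:08 is 215 minutes.

215 minutes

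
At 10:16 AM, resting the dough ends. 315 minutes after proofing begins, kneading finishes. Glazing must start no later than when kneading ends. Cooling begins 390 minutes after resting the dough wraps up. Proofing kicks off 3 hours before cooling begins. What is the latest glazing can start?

7:01 PM

Cooling starts at 10:16 AM + 390 min = 4:46 PM.
Proofing starts at 4:46 PM − 180 min = 1:46 PM.
Kneading ends at 1:46 PM + 315 min = 7:01 PM.
Glazing is bounded by kneading, so the latest it can start is 7:01 PM.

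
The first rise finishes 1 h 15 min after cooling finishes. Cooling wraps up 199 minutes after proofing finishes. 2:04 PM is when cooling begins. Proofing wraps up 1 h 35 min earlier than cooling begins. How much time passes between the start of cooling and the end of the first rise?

2 h 59 min

Proofing ends at 2:04 PM − 95 min = 12:29 PM.
Cooling ends at 12:29 PM + 199 min = 3:48 PM.
The first rise ends at 3:48 PM + 75 min = 5:03 PM.
From 2:04 PM to 5:03 PM is 2 h 59 min.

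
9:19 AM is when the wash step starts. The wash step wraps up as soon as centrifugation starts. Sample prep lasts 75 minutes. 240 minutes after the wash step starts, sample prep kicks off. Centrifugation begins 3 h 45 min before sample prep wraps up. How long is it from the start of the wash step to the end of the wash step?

an hour and a half

Sample prep starts at 9:19 AM + 240 min = 1:19 PM.
Sample prep ends at 1:19 PM + 75 min = 2:34 PM.
Centrifugation starts at 2:34 PM − 225 min = 10:49 AM.
So the wash step ends at 10:49 AM.
From 9:19 AM to 10:49 AM is an hour and a half.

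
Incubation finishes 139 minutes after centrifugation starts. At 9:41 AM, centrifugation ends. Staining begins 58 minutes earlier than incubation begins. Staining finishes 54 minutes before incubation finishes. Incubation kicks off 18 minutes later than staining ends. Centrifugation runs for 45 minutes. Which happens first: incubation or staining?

Centrifugation starts at 9:41 AM − 45 min = 8:56 AM.
Incubation ends at 8:56 AM + 139 min = 11:15 AM.
Staining ends at 11:15 AM − 54 min = 10:21 AM.
Incubation starts at 10:21 AM + 18 min = 10:39 AM.
Staining starts at 10:39 AM − 58 min = 9:41 AM.
Incubation starts at 10:39 AM and staining starts at 9:41 AM, so staining is first.

staining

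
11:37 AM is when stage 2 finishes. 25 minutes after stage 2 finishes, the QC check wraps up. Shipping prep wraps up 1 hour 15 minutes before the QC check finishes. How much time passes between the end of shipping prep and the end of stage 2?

50 minutes

The QC check ends at 11:37 AM + 25 min = 12:02 PM.
Shipping prep ends at 12:02 PM − 75 min = 10:47 AM.
From 10:47 AM to 11:37 AM is 50 minutes.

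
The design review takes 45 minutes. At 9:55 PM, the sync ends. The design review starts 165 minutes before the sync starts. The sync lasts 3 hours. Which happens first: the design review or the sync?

the design review

The sync starts at 9:55 PM − 180 min = 6:55 PM.
The design review starts at 6:55 PM − 165 min = 4:10 PM.
The design review starts at 4:10 PM and the sync starts at 6:55 PM, so the design review is first.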